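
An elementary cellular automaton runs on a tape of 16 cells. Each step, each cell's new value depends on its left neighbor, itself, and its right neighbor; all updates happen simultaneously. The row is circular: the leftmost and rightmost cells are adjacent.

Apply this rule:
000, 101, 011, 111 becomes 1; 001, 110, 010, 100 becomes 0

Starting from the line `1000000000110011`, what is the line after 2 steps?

step 1: 0011111110100011
step 2: 0011111101001010

0011111101001010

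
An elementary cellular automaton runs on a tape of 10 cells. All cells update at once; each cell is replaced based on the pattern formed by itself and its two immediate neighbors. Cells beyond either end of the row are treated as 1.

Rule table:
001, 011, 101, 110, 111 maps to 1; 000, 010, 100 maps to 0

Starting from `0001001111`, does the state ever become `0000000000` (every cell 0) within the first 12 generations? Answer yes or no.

0010011111
0100111111
1001111111
1011111111
1111111111
1111111111  (fixed point — unchanged through generation 12)
generation 12 is 1111111111, still not uniform 0

no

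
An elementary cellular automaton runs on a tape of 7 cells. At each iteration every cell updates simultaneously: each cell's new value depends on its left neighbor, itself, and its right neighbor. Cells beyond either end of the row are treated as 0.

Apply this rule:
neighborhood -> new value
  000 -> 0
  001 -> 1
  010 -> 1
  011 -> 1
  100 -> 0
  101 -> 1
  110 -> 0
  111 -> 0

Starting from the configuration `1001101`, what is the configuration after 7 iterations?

1000000

1011011
1110110
1001100
1011000
1110000
1000000
1000000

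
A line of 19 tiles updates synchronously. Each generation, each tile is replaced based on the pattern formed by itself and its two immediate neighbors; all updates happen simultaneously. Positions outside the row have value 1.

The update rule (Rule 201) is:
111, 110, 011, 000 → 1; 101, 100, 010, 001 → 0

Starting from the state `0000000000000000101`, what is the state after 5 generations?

0111111111111110001

0111111111111110001
0111111111111110101
0111111111111110001  (repeats generation 1; period 2)
generation 5: 0111111111111110001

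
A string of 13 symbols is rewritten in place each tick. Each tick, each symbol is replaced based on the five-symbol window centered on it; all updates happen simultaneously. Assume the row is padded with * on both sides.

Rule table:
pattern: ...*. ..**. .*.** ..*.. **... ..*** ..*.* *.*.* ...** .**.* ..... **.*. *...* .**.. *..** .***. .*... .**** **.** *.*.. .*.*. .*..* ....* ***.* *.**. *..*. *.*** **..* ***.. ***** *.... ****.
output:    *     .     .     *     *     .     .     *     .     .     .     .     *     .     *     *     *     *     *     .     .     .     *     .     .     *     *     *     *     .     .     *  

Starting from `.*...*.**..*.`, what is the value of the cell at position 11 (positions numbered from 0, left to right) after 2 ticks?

..***....**..
**.***.*...**
position 11 holds *

*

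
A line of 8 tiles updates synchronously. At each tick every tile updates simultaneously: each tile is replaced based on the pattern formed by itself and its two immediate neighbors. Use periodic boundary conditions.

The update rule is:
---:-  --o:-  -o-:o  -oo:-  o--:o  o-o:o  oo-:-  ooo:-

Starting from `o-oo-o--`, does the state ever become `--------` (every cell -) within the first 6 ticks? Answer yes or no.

tick 1: oo--ooo-
tick 2: --o----o
tick 3: o-oo---o
tick 4: -o--o---
tick 5: -oo-oo--
tick 6: ---o--o-
tick 6 is ---o--o-, still not uniform -

no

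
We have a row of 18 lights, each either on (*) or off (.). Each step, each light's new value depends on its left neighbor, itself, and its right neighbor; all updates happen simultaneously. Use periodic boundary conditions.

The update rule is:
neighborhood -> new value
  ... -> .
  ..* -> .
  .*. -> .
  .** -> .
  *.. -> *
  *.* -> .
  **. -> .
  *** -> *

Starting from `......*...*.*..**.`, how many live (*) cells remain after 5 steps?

.......*.....*...*
*.......*.....*...
.*.......*.....*..
..*.......*.....*.
...*.......*.....*
count of *: 3

3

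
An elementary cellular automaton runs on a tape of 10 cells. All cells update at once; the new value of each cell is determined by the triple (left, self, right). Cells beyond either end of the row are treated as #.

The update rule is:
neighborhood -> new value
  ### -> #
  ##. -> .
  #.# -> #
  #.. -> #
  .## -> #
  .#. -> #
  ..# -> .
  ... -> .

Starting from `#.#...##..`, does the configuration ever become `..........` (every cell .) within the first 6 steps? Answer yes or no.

no

.###..#.#.
###.#.####
##.#######
#.########
.#########
##########
step 6 is ##########, still not uniform .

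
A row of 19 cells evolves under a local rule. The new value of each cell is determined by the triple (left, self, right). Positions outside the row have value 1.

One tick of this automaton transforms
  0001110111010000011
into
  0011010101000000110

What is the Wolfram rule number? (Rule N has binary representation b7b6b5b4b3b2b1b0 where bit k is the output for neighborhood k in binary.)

position 4: 111 → 0  (bit 7 = 0)
position 5: 110 → 1  (bit 6 = 1)
position 6: 101 → 0  (bit 5 = 0)
position 0: 100 → 0  (bit 4 = 0)
position 3: 011 → 1  (bit 3 = 1)
position 11: 010 → 0  (bit 2 = 0)
position 2: 001 → 1  (bit 1 = 1)
position 1: 000 → 0  (bit 0 = 0)
bits b7..b0 = 01001010 = 74

74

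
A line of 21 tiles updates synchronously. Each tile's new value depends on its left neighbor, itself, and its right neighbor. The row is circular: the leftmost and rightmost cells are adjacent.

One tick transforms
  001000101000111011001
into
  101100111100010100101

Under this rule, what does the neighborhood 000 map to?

At position 4 the neighborhood is 000; the next row has 0 there.

0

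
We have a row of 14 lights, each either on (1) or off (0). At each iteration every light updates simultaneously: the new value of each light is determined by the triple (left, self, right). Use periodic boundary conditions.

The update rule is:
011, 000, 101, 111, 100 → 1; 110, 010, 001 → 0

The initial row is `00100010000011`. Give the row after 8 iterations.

01110101010101

10011001111010
01010101110101
10101011101010
01010111010101
10101110101010
01011101010101
10111010101010
01110101010101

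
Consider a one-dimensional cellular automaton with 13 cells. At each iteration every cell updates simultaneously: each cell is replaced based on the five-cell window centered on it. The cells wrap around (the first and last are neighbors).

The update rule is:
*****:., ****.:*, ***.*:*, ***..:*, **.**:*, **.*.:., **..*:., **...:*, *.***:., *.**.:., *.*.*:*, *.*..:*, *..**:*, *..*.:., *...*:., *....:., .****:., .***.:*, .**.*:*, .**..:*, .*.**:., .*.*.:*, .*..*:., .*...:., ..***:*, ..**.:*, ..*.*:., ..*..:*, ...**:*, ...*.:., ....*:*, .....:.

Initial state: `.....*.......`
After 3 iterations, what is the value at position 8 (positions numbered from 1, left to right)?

iteration 1: ...*.*.......
iteration 2: .*..**.......
iteration 3: .*.****.....*
position 8 holds .

.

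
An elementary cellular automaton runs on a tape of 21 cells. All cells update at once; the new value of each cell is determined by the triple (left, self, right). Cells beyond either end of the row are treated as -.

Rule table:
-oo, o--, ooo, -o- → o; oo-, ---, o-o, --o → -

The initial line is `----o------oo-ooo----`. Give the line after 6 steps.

----o-o-o--oo-o--o-oo

step 1: ----oo-----o--oo-o---
step 2: ----o-o----oo-o--oo--
step 3: ----o-oo---o--oo-o-o-
step 4: ----o-o-o--oo-o--o-oo
step 5: ----o-o-oo-o--oo-o-o-
step 6: ----o-o-o--oo-o--o-oo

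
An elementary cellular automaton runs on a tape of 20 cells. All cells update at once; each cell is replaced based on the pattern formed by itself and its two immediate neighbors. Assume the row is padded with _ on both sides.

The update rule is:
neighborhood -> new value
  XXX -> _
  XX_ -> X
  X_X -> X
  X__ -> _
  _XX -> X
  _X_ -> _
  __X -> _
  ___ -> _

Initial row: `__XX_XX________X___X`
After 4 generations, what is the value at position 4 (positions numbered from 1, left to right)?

__XXXXX_____________
__X___X_____________
____________________
____________________
position 4 holds _

_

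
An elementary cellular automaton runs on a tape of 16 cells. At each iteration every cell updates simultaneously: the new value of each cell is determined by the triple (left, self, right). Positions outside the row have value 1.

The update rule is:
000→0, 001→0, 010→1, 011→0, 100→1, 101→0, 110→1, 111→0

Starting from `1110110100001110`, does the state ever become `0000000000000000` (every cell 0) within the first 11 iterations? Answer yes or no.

0010010110000010
1011010011000010
1001011001100010
1101001100110010
0101100110011010
0100110011001010
0110011001101010
0011001100101010
1001100110101010
1100110010101010
0110011010101010
iteration 11 is 0110011010101010, still not uniform 0

no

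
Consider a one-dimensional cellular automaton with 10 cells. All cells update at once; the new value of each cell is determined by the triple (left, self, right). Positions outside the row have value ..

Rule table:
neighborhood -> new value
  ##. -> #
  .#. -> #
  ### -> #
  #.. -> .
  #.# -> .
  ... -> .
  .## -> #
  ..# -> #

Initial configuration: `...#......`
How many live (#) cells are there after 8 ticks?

4

..##......
.###......
####......
####......  (fixed point — unchanged through tick 8)
count of #: 4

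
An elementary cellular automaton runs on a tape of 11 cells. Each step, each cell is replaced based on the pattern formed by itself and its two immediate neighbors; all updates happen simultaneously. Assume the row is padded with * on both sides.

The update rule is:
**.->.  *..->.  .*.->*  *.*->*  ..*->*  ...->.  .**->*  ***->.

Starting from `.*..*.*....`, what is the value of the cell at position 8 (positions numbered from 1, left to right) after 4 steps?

step 1: **.****...*
step 2: ..**.....**
step 3: .**.....**.
step 4: **.....**.*
position 8 holds *

*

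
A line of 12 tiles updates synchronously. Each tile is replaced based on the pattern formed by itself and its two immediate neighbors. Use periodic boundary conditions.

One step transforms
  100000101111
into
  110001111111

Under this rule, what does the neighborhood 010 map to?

At position 6 the neighborhood is 010; the next row has 1 there.

1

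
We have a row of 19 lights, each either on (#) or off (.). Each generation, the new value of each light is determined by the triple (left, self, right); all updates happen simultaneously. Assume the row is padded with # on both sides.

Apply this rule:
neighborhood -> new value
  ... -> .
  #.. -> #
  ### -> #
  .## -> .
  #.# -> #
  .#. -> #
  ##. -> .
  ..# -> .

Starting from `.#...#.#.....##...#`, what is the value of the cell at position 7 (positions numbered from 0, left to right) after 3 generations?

###..####......#...
##.#..##.#.....##..
#.###...###......#.
position 7 holds .

.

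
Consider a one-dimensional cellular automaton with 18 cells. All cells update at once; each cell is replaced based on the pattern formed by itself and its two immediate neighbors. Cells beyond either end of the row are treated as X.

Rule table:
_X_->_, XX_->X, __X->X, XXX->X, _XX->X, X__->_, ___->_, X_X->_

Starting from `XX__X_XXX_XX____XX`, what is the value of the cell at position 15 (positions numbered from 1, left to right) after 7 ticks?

X

XX_X__XXX_XX___XXX
XX___XXXX_XX__XXXX
XX__XXXXX_XX_XXXXX
XX_XXXXXX_XX_XXXXX
XX_XXXXXX_XX_XXXXX  (fixed point — unchanged through tick 7)
position 15 holds X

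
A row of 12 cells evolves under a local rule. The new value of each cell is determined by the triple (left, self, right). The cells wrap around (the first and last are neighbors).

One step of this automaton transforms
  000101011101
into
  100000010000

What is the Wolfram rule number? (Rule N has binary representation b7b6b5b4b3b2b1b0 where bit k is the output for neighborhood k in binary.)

24

position 8: 111 → 0  (bit 7 = 0)
position 9: 110 → 0  (bit 6 = 0)
position 4: 101 → 0  (bit 5 = 0)
position 0: 100 → 1  (bit 4 = 1)
position 7: 011 → 1  (bit 3 = 1)
position 3: 010 → 0  (bit 2 = 0)
position 2: 001 → 0  (bit 1 = 0)
position 1: 000 → 0  (bit 0 = 0)
bits b7..b0 = 00011000 = 24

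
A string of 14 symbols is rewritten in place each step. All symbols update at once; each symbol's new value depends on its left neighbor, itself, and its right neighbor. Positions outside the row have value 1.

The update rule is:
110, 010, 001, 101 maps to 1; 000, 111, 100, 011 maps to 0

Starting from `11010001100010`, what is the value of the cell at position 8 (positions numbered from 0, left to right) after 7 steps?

01110010100111
10010111101000
10111000111001
11001001001010
01011011011111
11101101100000
00110110100001
position 8 holds 1

1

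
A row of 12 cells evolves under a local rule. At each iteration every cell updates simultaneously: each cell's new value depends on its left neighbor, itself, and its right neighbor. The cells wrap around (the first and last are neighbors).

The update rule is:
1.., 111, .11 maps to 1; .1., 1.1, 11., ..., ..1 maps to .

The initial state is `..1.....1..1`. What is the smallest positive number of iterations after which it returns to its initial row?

12

iteration 1: 1..1.....1..
iteration 2: .1..1.....1.
iteration 3: ..1..1.....1
iteration 4: 1..1..1.....
iteration 5: .1..1..1....
iteration 6: ..1..1..1...
iteration 7: ...1..1..1..
iteration 8: ....1..1..1.
iteration 9: .....1..1..1
iteration 10: 1.....1..1..
iteration 11: .1.....1..1.
iteration 12: ..1.....1..1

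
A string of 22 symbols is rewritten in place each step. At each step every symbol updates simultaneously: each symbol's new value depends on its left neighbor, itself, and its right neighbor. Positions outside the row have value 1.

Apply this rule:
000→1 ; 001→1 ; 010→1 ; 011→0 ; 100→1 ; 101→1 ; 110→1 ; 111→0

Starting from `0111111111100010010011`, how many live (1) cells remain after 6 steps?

1000000000111111111100
1111111111000000000111
0000000001111111111000
1111111110000000001111
0000000011111111110000
1111111100000000011111
count of 1: 13

13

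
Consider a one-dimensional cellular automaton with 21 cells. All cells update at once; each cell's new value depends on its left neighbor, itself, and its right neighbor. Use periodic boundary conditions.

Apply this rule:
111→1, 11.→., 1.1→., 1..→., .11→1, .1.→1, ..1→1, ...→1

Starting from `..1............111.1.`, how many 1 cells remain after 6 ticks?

15

111.1111111111111..1.
11..111111111111..11.
1..111111111111..11..
1.111111111111..11..1
..11111111111..11..11
.11111111111..11..11.
count of 1: 15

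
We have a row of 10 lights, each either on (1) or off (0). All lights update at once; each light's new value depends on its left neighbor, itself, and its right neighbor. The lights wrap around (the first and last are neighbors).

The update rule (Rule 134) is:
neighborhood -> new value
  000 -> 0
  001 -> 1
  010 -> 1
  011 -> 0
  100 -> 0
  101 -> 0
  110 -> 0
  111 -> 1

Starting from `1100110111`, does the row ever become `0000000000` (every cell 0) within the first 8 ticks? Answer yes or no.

1001000011
0011000101
0100001101
0100010001
0100110011
0101000100
1101001100
0001010001
tick 8 is 0001010001, still not uniform 0

no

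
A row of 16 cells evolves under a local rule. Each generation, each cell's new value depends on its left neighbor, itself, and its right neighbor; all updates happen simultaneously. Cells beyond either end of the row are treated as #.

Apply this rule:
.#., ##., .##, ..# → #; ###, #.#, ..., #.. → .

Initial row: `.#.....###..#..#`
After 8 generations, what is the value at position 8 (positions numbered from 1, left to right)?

#

generation 1: .#....##.#.##.##
generation 2: .#...###.#.##.#.
generation 3: .#..##.#.#.##.#.
generation 4: .#.###.#.#.##.#.
generation 5: .#.#.#.#.#.##.#.
generation 6: .#.#.#.#.#.##.#.  (fixed point — unchanged through generation 8)
position 8 holds #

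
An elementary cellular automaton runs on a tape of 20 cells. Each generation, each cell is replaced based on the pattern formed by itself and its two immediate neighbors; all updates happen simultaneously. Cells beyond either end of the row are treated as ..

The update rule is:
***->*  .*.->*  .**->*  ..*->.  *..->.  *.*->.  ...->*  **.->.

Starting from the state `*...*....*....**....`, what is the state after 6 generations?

*.*.*.*..*.*..*..*.*

*.*.*.**.*.**.*..***
*.*.*.*..*.*..*..**.
*.*.*.*..*.*..*..*..
*.*.*.*..*.*..*..*.*
*.*.*.*..*.*..*..*.*  (fixed point — unchanged through generation 6)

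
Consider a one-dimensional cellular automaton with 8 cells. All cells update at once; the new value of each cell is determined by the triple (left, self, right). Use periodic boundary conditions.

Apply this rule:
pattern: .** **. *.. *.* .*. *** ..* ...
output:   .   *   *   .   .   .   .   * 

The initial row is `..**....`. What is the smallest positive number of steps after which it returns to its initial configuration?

8

*..*****
**......
.******.
......**
*****..*
....**..
***..***
..**....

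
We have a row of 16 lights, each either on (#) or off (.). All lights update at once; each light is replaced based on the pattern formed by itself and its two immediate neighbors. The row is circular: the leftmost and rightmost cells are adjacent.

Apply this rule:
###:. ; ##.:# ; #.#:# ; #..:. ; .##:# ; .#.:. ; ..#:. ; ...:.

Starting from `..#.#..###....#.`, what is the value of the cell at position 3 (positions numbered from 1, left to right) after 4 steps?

.

...#...#.#......
........#.......
................
................
position 3 holds .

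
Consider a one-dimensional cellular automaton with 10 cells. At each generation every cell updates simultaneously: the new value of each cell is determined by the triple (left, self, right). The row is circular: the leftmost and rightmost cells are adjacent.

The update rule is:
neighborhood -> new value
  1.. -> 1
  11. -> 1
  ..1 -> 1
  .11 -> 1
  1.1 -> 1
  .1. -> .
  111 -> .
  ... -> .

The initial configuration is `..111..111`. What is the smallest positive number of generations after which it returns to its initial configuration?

111.1111.1
..111..111

2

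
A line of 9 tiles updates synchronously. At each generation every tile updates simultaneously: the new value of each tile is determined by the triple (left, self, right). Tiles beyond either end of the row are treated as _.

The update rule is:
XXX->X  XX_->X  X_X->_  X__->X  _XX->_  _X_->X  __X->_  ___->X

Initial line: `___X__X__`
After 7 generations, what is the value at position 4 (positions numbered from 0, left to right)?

generation 1: XX_XX_XXX
generation 2: _X__X__XX
generation 3: _XX_XX__X
generation 4: __X__XX_X
generation 5: X_XX__X_X
generation 6: X__XX_X_X
generation 7: XX__X_X_X
position 4 holds X

X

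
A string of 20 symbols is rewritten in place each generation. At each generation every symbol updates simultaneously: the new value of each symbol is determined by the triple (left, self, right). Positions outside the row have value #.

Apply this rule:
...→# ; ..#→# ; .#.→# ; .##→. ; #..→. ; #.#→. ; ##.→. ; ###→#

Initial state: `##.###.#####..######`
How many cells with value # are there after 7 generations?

6

#...#...###..#.#####
..###.##.#..##..####
.#.#.....#.#...#.###
.#.#.#####.#.###..##
.#.#..###..#..#..#.#
.#.#.#.#..##.##.##..
.#.#.#.#.#.........#
count of #: 6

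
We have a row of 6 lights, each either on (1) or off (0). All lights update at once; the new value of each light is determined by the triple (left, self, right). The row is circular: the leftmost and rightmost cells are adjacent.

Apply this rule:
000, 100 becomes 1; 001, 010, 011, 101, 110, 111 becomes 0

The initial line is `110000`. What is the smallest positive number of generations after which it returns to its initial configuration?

12

generation 1: 001110
generation 2: 100001
generation 3: 011100
generation 4: 000011
generation 5: 111000
generation 6: 000110
generation 7: 110001
generation 8: 001100
generation 9: 100011
generation 10: 011000
generation 11: 000111
generation 12: 110000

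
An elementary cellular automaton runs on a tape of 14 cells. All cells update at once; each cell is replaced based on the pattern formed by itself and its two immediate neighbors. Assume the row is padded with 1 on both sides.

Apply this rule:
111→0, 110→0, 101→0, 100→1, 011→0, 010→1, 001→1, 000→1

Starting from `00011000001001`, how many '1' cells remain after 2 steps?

2

11100111111110
00011000000000
count of 1: 2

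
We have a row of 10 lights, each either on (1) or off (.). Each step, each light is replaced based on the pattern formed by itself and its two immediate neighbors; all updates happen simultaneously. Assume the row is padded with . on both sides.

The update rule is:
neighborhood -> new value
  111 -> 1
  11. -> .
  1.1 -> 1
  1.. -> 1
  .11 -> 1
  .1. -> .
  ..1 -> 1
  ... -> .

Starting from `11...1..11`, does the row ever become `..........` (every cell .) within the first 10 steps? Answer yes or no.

step 1: 1.1.1.111.
step 2: .1.1.111.1
step 3: 1.1.111.1.
step 4: .1.111.1.1
step 5: 1.111.1.1.
step 6: .111.1.1.1
step 7: 111.1.1.1.
step 8: 11.1.1.1.1
step 9: 1.1.1.1.1.
step 10: .1.1.1.1.1
step 10 is .1.1.1.1.1, still not uniform .

no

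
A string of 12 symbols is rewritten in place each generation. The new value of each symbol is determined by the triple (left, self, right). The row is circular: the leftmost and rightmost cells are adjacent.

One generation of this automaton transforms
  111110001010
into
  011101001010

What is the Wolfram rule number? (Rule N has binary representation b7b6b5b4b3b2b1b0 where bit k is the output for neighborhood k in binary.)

position 1: 111 → 1  (bit 7 = 1)
position 4: 110 → 0  (bit 6 = 0)
position 9: 101 → 0  (bit 5 = 0)
position 5: 100 → 1  (bit 4 = 1)
position 0: 011 → 0  (bit 3 = 0)
position 8: 010 → 1  (bit 2 = 1)
position 7: 001 → 0  (bit 1 = 0)
position 6: 000 → 0  (bit 0 = 0)
bits b7..b0 = 10010100 = 148

148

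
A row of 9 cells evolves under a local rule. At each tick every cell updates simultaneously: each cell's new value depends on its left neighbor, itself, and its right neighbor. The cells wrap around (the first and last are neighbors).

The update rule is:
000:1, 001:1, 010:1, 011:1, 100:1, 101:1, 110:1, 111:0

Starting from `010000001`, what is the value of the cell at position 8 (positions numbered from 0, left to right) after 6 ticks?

0

tick 1: 111111111
tick 2: 000000000
tick 3: 111111111  (repeats tick 1; period 2)
tick 6: 000000000
position 8 holds 0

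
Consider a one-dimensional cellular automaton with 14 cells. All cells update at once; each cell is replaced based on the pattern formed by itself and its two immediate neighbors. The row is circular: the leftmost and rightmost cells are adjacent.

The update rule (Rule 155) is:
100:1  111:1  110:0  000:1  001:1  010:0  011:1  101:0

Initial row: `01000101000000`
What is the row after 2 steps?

00110111111111

10111000111111
00110111111111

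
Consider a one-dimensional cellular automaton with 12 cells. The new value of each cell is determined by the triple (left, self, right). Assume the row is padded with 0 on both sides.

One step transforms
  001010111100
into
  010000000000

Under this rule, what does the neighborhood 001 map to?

1

At position 1 the neighborhood is 001; the next row has 1 there.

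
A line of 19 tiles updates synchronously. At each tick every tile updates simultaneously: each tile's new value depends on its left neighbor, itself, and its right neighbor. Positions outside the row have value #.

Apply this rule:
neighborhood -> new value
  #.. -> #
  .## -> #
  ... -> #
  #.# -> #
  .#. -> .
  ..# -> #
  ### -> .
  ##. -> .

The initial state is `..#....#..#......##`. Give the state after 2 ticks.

tick 1: ##.####.##.#######.
tick 2: ..##...##.##......#

..##...##.##......#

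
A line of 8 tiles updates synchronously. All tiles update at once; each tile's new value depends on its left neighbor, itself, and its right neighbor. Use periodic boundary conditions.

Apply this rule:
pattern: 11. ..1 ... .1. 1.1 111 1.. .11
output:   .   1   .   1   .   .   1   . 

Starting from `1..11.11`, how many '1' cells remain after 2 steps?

2

.11.....
1..1....
count of 1: 2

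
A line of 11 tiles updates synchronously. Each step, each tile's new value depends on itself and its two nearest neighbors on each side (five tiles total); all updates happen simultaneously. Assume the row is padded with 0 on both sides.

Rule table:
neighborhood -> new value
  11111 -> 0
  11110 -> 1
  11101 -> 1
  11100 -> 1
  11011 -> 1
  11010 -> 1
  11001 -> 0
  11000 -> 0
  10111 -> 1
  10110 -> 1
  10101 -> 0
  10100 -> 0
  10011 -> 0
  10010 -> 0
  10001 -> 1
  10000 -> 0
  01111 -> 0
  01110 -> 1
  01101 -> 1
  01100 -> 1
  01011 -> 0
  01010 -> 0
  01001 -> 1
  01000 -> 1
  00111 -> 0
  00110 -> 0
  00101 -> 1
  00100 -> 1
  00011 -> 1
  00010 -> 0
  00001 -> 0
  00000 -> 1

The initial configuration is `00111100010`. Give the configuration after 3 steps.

01001101011
01100110011
10100010001

10100010001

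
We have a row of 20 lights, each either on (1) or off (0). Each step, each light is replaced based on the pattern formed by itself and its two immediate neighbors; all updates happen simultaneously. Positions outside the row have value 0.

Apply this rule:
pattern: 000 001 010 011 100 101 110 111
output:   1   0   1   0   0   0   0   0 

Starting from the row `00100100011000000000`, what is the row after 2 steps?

10100101011000000000

10100101000011111111
10100101011000000000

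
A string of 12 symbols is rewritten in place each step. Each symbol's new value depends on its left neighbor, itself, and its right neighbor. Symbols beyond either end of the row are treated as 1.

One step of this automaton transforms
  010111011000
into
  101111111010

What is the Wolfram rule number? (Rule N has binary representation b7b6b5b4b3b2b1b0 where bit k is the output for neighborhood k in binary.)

position 4: 111 → 1  (bit 7 = 1)
position 5: 110 → 1  (bit 6 = 1)
position 0: 101 → 1  (bit 5 = 1)
position 9: 100 → 0  (bit 4 = 0)
position 3: 011 → 1  (bit 3 = 1)
position 1: 010 → 0  (bit 2 = 0)
position 11: 001 → 0  (bit 1 = 0)
position 10: 000 → 1  (bit 0 = 1)
bits b7..b0 = 11101001 = 233

233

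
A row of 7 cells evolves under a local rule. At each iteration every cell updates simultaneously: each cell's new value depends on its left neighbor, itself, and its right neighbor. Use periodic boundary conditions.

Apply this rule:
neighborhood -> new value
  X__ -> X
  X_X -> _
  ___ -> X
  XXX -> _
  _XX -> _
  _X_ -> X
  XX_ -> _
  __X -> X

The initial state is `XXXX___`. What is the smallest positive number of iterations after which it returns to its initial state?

2

iteration 1: ____XXX
iteration 2: XXXX___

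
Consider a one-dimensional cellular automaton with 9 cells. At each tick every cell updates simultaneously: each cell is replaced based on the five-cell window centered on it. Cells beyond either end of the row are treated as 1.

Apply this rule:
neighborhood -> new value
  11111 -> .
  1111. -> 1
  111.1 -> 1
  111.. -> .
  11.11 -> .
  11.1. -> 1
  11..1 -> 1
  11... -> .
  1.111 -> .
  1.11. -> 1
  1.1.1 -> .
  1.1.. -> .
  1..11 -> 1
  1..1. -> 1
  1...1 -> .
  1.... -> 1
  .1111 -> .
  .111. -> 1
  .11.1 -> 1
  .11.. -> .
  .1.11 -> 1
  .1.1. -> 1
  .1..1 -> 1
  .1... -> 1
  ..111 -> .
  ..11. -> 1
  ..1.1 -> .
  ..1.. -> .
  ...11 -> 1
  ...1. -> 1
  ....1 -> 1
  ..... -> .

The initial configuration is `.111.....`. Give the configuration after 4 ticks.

..1..1.11
11.11.1..
11.111.11
11..11...

11..11...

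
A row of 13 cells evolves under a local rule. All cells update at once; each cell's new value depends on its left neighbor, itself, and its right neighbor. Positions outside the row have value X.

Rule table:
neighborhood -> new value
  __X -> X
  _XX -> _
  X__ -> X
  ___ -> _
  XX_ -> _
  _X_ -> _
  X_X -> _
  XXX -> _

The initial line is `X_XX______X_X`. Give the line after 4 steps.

step 1: ____X____X___
step 2: X__X_X__X_X_X
step 3: _XX___XX_____
step 4: ___X_X__X___X

___X_X__X___X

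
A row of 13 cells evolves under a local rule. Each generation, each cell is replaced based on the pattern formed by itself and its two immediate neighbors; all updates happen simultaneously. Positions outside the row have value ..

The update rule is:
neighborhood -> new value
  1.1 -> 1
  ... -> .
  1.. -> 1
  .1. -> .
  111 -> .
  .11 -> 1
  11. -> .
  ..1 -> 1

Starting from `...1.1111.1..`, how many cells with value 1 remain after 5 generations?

7

..1.11...1.1.
.1.11.1.1.1.1
1.11.1.1.1.1.
.11.1.1.1.1.1
11.1.1.1.1.1.
count of 1: 7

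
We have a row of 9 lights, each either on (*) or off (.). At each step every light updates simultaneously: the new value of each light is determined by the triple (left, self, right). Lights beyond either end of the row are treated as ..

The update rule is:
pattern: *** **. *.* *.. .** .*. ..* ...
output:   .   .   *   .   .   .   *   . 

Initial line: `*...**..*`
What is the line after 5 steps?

...*...*.
..*...*..
.*...*...
*...*....
...*.....

...*.....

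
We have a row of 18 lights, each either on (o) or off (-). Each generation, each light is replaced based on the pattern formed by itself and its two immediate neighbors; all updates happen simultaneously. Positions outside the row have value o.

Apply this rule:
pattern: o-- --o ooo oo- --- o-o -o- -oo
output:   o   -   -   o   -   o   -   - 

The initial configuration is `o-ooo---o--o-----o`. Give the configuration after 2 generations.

-oo--oo---o--o----

generation 1: oo--oo---o--o-----
generation 2: -oo--oo---o--o----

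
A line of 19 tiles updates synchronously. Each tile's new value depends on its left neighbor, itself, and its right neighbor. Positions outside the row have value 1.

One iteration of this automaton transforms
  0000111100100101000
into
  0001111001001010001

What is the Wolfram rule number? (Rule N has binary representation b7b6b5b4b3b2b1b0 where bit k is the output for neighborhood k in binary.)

position 5: 111 → 1  (bit 7 = 1)
position 7: 110 → 0  (bit 6 = 0)
position 14: 101 → 1  (bit 5 = 1)
position 0: 100 → 0  (bit 4 = 0)
position 4: 011 → 1  (bit 3 = 1)
position 10: 010 → 0  (bit 2 = 0)
position 3: 001 → 1  (bit 1 = 1)
position 1: 000 → 0  (bit 0 = 0)
bits b7..b0 = 10101010 = 170

170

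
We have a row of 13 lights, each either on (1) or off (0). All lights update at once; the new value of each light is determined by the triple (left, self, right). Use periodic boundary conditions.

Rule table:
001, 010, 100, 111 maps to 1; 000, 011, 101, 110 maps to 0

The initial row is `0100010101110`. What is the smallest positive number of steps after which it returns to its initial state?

1110110100101
1100000111100
0010001011011
1111011000000
0110000100001
0001001110011
1011110101100
1001100100011
0110011110101
0001101100101
1010000011101
0011000101000
0100101101100
1111100000010
0111010000110
1010011001001
0011100111110
0101011011101
0101000001001
0101100011111
0100010101110

21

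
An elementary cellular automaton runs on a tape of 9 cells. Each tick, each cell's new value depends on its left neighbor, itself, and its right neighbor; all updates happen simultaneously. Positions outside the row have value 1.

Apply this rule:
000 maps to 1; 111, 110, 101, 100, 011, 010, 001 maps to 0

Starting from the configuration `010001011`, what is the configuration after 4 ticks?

tick 1: 000100000
tick 2: 010001110
tick 3: 000100000  (repeats tick 1; period 2)
tick 4: 010001110

010001110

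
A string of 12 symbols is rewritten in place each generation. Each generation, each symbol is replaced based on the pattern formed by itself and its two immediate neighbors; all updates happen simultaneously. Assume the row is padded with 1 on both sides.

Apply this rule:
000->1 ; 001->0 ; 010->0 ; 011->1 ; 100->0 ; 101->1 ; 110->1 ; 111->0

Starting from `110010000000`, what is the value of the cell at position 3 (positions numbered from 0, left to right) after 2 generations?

generation 1: 010000111110
generation 2: 100110100011
position 3 holds 1

1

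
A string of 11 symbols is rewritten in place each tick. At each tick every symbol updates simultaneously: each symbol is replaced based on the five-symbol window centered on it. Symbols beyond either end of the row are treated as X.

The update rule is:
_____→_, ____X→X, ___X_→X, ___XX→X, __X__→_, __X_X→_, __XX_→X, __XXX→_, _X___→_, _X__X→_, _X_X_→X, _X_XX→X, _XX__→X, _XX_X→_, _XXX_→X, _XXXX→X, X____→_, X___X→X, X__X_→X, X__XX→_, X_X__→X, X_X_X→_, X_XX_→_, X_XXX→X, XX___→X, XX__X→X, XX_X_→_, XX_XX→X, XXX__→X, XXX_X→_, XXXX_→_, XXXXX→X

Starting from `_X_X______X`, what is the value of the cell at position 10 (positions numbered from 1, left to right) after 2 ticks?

_

__XX____XX_
X_XXX_XXX_X
position 10 holds _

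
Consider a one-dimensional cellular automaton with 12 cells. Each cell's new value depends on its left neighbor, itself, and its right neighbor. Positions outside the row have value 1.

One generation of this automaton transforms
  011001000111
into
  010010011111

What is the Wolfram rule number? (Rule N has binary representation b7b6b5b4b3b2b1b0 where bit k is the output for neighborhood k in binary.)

position 10: 111 → 1  (bit 7 = 1)
position 2: 110 → 0  (bit 6 = 0)
position 0: 101 → 0  (bit 5 = 0)
position 3: 100 → 0  (bit 4 = 0)
position 1: 011 → 1  (bit 3 = 1)
position 5: 010 → 0  (bit 2 = 0)
position 4: 001 → 1  (bit 1 = 1)
position 7: 000 → 1  (bit 0 = 1)
bits b7..b0 = 10001011 = 139

139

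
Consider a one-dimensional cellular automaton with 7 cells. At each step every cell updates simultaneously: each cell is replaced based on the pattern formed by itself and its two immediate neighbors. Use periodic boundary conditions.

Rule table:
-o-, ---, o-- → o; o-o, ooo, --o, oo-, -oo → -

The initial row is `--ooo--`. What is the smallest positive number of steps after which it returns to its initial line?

7

step 1: o----oo
step 2: -ooo---
step 3: ----ooo
step 4: ooo----
step 5: ---ooo-
step 6: oo----o
step 7: --ooo--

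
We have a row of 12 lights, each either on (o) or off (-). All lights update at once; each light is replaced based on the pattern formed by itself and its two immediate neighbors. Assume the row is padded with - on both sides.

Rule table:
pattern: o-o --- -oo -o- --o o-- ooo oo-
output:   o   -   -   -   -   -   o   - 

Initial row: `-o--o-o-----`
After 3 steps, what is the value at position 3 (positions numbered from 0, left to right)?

-

-----o------
------------
------------
position 3 holds -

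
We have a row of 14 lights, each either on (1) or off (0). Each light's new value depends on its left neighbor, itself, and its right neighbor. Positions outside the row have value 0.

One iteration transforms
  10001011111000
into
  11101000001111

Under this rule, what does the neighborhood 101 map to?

0

At position 5 the neighborhood is 101; the next row has 0 there.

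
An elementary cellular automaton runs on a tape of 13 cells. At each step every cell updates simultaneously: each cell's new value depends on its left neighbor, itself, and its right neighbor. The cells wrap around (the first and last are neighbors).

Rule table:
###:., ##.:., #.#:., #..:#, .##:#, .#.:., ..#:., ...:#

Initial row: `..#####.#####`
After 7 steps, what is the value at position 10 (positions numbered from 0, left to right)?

.

step 1: #.#.....#....
step 2: ...####..###.
step 3: ##.#...#.#..#
step 4: ....##....#.#
step 5: ###.#.###....
step 6: #.....#..###.
step 7: .####..#.#...
position 10 holds .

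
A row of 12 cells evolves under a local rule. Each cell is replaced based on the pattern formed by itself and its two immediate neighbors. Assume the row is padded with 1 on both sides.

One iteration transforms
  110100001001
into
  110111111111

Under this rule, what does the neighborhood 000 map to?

At position 5 the neighborhood is 000; the next row has 1 there.

1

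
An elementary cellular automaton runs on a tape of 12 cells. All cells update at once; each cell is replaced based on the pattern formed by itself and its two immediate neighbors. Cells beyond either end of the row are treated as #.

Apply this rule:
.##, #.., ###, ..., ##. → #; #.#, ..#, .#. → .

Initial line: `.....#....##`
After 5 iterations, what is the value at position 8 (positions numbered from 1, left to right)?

iteration 1: ####..###.##
iteration 2: #####.###.##
iteration 3: #####.###.##  (fixed point — unchanged through iteration 5)
position 8 holds #

#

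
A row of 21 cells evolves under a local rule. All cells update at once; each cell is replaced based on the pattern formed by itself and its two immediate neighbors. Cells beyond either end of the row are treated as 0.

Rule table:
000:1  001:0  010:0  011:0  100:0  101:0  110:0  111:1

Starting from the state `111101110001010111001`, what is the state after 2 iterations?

000010000001111000111

011000100100000010000
000010000001111000111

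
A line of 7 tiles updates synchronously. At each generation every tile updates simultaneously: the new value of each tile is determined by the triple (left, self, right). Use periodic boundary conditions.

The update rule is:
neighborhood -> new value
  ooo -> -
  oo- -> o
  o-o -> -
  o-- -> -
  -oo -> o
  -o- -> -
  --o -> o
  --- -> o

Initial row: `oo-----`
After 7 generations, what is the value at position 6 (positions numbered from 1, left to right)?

-

oo-oooo
-o-o---
o----oo
o-oooo-
--o--o-
oo--o--
oo-o--o
position 6 holds -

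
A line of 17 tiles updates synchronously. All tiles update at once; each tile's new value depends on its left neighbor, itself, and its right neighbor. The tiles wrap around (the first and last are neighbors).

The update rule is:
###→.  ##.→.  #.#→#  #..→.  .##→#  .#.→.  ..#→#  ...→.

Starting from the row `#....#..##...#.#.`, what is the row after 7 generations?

....#..##...#.#.#
...#..##...#.#.#.
..#..##...#.#.#..
.#..##...#.#.#...
#..##...#.#.#....
..##...#.#.#....#
.##...#.#.#....#.

.##...#.#.#....#.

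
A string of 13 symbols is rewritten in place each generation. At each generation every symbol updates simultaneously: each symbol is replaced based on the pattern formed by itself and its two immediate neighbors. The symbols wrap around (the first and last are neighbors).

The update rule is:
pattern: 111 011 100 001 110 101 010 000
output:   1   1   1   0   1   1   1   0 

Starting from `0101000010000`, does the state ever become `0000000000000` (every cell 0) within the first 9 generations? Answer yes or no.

0111100011000
0111110011100
0111111011110
0111111111111
1111111111111
1111111111111  (fixed point — unchanged through generation 9)
generation 9 is 1111111111111, still not uniform 0

no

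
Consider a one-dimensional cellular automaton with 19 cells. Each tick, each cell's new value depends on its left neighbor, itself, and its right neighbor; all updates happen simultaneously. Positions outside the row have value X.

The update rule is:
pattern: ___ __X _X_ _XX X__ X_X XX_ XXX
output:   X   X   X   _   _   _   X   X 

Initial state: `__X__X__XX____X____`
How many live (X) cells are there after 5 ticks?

tick 1: _XX_XX_X_X_XXXX_XXX
tick 2: __X__X_X_X__XXX__XX
tick 3: _XX_XX_X_X_X_XX_X_X
tick 4: __X__X_X_X_X__X_X__
tick 5: _XX_XX_X_X_X_XX_X_X
count of X: 11

11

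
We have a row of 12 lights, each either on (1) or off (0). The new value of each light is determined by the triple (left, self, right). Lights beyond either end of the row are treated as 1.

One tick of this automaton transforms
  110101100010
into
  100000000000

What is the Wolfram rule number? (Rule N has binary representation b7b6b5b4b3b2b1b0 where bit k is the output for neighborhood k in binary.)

position 0: 111 → 1  (bit 7 = 1)
position 1: 110 → 0  (bit 6 = 0)
position 2: 101 → 0  (bit 5 = 0)
position 7: 100 → 0  (bit 4 = 0)
position 5: 011 → 0  (bit 3 = 0)
position 3: 010 → 0  (bit 2 = 0)
position 9: 001 → 0  (bit 1 = 0)
position 8: 000 → 0  (bit 0 = 0)
bits b7..b0 = 10000000 = 128

128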